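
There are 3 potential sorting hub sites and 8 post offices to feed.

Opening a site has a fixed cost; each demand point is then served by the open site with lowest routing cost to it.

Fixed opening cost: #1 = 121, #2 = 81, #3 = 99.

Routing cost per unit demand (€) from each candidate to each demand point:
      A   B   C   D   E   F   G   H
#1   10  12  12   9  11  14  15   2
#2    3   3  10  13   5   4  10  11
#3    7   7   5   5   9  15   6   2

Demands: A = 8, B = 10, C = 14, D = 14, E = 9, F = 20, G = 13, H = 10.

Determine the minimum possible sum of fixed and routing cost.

Open {#2, #3}: assign each demand point to its cheapest open site.
  A→#2 8×3=24, B→#2 10×3=30, C→#3 14×5=70, D→#3 14×5=70, E→#2 9×5=45, F→#2 20×4=80, G→#3 13×6=78, H→#3 10×2=20
  routing cost 417, fixed 180 → total 597.
Compare {#1, #2, #3}: routing cost 417 + fixed 301 = 718.
Compare {#1, #2}: routing cost 595 + fixed 202 = 797.
Compare {#2}: routing cost 741 + fixed 81 = 822.
All other subsets cost ≥ 718. Minimum total cost: 597.

597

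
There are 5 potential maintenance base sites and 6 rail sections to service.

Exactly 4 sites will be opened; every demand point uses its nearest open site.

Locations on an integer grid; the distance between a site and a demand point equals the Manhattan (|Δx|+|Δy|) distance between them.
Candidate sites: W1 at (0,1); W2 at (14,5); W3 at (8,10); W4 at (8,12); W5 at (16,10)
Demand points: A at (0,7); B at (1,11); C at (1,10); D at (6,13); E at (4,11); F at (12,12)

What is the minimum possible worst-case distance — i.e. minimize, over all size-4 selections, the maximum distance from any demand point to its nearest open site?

8

Open {W1, W2, W3, W4}.
  Farthest demand point is B at distance 8 (to W3); all others are ≤ 8.
With {W1, W2, W3, W5} the worst case is 8.
With {W1, W3, W4, W5} the worst case is 8.
No size-4 selection achieves below 8.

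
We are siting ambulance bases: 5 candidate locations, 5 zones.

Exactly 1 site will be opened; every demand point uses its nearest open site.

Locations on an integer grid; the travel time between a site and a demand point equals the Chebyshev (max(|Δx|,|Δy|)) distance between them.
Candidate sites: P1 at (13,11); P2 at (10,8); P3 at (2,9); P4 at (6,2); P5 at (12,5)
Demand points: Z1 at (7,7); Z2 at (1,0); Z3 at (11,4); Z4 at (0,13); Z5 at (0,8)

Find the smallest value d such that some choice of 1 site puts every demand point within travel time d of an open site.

Open {P3}.
  Farthest demand point is Z2 at travel time 9 (to P3); all others are ≤ 9.
With {P2} the worst case is 10.
With {P4} the worst case is 11.
No size-1 selection achieves below 9.

9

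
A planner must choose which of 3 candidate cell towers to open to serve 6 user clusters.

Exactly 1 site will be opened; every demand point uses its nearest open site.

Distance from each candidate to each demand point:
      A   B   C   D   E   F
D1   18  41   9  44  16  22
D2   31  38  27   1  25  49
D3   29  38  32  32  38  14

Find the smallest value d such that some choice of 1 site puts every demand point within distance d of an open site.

38

Open {D3}.
  Farthest demand point is B at distance 38 (to D3); all others are ≤ 38.
With {D1} the worst case is 44.
With {D2} the worst case is 49.
No size-1 selection achieves below 38.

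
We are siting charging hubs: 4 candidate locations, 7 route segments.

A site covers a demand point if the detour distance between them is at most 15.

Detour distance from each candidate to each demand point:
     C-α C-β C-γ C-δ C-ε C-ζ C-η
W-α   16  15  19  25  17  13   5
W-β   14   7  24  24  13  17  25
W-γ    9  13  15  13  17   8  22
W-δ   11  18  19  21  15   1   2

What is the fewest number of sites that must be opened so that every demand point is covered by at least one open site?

2

Coverage sets (demand points within 15 of each site):
  W-α: {C-β, C-ζ, C-η}
  W-β: {C-α, C-β, C-ε}
  W-γ: {C-α, C-β, C-γ, C-δ, C-ζ}
  W-δ: {C-α, C-ε, C-ζ, C-η}
No single site covers all 7 demand points.
But {W-γ, W-δ} covers everything, so the minimum is 2.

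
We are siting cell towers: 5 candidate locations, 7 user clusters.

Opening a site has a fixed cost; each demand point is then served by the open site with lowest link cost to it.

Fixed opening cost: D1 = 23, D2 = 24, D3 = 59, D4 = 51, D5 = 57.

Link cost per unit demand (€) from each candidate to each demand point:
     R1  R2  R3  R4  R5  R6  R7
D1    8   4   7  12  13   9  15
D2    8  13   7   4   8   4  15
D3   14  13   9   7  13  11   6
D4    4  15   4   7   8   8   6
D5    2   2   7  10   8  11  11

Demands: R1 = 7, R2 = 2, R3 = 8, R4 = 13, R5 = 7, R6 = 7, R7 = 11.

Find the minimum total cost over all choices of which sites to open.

363

Open {D2, D4}: assign each demand point to its cheapest open site.
  R1→D4 7×4=28, R2→D2 2×13=26, R3→D4 8×4=32, R4→D2 13×4=52, R5→D2 7×8=56, R6→D2 7×4=28, R7→D4 11×6=66
  link cost 288, fixed 75 → total 363.
Compare {D1, D2, D4}: link cost 270 + fixed 98 = 368.
Compare {D2, D4, D5}: link cost 252 + fixed 132 = 384.
Compare {D1, D2, D4, D5}: link cost 252 + fixed 155 = 407.
All other subsets cost ≥ 368. Minimum total cost: 363.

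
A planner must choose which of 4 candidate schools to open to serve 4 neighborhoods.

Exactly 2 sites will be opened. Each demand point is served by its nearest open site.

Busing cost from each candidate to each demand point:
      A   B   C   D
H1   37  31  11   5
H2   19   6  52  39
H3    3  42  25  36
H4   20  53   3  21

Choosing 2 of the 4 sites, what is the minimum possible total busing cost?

41

Open {H1, H2}.
  A→H2 19, B→H2 6, C→H1 11, D→H1 5  ⇒ total 41.
Compare {H2, H4}: total 49.
Compare {H1, H3}: total 50.
No size-2 selection does better; minimum is 41.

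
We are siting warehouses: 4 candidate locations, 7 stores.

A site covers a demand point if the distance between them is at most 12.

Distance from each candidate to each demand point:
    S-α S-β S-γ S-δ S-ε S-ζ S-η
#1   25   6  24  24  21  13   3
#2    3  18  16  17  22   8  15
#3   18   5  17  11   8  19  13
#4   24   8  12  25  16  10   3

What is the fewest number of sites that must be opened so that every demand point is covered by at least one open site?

3

Coverage sets (demand points within 12 of each site):
  #1: {S-β, S-η}
  #2: {S-α, S-ζ}
  #3: {S-β, S-δ, S-ε}
  #4: {S-β, S-γ, S-ζ, S-η}
No 2 sites suffice: every size-2 union leaves at least one demand point uncovered.
But {#2, #3, #4} covers everything, so the minimum is 3.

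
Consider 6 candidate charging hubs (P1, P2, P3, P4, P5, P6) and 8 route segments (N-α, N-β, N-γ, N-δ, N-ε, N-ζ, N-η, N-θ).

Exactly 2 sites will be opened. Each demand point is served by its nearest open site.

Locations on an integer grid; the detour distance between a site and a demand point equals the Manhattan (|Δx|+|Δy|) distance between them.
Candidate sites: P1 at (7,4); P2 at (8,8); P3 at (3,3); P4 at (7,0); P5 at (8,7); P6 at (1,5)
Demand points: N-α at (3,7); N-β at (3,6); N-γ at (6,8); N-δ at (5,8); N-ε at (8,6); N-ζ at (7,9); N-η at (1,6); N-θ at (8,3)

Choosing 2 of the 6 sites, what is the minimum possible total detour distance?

Open {P2, P6}.
  N-α→P6 4, N-β→P6 3, N-γ→P2 2, N-δ→P2 3, N-ε→P2 2, N-ζ→P2 2, N-η→P6 1, N-θ→P2 5  ⇒ total 22.
Compare {P5, P6}: total 23.
Compare {P2, P3}: total 26.
No size-2 selection does better; minimum is 22.

22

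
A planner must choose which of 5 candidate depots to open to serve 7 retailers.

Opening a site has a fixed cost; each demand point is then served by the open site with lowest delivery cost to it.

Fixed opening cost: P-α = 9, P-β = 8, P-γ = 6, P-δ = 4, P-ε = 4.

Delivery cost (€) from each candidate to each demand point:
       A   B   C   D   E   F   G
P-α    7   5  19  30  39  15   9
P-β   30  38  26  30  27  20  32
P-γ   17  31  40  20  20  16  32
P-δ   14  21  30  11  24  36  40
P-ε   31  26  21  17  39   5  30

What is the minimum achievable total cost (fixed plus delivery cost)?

Open {P-α, P-δ, P-ε}: assign each demand point to its cheapest open site.
  A→P-α 7, B→P-α 5, C→P-α 19, D→P-δ 11, E→P-δ 24, F→P-ε 5, G→P-α 9
  delivery cost 80, fixed 17 → total 97.
Compare {P-α, P-γ, P-δ, P-ε}: delivery cost 76 + fixed 23 = 99.
Compare {P-α, P-γ, P-ε}: delivery cost 82 + fixed 19 = 101.
Compare {P-α, P-δ}: delivery cost 90 + fixed 13 = 103.
All other subsets cost ≥ 99. Minimum total cost: 97.

97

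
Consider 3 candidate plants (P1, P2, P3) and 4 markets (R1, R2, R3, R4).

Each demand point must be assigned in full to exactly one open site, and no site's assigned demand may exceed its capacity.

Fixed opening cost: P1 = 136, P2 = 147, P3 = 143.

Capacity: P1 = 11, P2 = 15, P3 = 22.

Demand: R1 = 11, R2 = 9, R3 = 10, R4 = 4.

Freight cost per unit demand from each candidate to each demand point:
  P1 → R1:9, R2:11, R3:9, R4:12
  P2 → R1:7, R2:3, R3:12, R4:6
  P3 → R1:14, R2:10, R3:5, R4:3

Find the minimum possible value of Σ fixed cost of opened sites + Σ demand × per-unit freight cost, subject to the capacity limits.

Open {P2, P3}; cheapest assignment that respects the capacities:
  P2 (cap 15, load 15): R1, R4 — cost 11×7 + 4×6 = 101
  P3 (cap 22, load 19): R2, R3 — cost 9×10 + 10×5 = 140
  Shipping 241, fixed 290 → total 531.
  Any other capacity-feasible assignment to {P2, P3} ships for at least 241.
Compare {P1, P2, P3}: its best feasible assignment gives total 614.
Every other set of open sites that can feasibly serve all demand totals ≥ 614 even under its best assignment. Minimum: 531.

531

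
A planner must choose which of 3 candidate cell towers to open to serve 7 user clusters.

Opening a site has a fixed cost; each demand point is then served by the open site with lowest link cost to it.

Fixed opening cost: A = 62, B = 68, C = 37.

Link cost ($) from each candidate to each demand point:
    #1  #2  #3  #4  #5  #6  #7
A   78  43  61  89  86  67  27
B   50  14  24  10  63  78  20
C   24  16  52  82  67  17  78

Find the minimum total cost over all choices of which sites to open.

Open {B, C}: assign each demand point to its cheapest open site.
  #1→C 24, #2→B 14, #3→B 24, #4→B 10, #5→B 63, #6→C 17, #7→B 20
  link cost 172, fixed 105 → total 277.
Compare {B}: link cost 259 + fixed 68 = 327.
Compare {A, B, C}: link cost 172 + fixed 167 = 339.
Compare {C}: link cost 336 + fixed 37 = 373.
All other subsets cost ≥ 327. Minimum total cost: 277.

277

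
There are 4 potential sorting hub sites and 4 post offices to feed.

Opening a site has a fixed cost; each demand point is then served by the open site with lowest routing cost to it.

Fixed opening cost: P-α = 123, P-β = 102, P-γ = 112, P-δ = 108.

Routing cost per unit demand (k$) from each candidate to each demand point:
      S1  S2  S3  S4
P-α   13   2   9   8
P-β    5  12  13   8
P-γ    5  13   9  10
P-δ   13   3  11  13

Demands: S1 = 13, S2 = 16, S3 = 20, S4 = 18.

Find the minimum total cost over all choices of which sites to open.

Open {P-α, P-β}: assign each demand point to its cheapest open site.
  S1→P-β 13×5=65, S2→P-α 16×2=32, S3→P-α 20×9=180, S4→P-α 18×8=144
  routing cost 421, fixed 225 → total 646.
Compare {P-α}: routing cost 525 + fixed 123 = 648.
Compare {P-α, P-γ}: routing cost 421 + fixed 235 = 656.
Compare {P-β, P-δ}: routing cost 477 + fixed 210 = 687.
All other subsets cost ≥ 648. Minimum total cost: 646.

646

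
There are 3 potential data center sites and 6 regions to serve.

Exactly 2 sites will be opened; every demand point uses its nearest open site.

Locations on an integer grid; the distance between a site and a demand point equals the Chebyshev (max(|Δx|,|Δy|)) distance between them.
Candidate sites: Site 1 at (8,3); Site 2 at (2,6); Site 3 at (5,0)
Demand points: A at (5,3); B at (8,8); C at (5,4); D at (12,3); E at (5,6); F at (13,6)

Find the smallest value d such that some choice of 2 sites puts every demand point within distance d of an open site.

Open {Site 1, Site 2}.
  Farthest demand point is B at distance 5 (to Site 1); all others are ≤ 5.
With {Site 1, Site 3} the worst case is 5.
With {Site 2, Site 3} the worst case is 8.
No size-2 selection achieves below 5.

5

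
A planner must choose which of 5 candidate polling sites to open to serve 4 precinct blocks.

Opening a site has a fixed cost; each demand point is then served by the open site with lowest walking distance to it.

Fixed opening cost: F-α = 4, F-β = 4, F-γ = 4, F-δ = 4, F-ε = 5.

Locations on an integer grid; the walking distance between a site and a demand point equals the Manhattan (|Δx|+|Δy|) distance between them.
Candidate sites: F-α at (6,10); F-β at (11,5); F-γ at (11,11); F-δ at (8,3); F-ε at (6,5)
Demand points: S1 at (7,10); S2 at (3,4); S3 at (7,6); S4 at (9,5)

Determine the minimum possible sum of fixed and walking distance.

19

Open {F-α, F-ε}: assign each demand point to its cheapest open site.
  S1→F-α 1, S2→F-ε 4, S3→F-ε 2, S4→F-ε 3
  walking distance 10, fixed 9 → total 19.
Compare {F-ε}: walking distance 15 + fixed 5 = 20.
Compare {F-α, F-δ}: walking distance 14 + fixed 8 = 22.
Compare {F-α, F-β, F-ε}: walking distance 9 + fixed 13 = 22.
All other subsets cost ≥ 20. Minimum total cost: 19.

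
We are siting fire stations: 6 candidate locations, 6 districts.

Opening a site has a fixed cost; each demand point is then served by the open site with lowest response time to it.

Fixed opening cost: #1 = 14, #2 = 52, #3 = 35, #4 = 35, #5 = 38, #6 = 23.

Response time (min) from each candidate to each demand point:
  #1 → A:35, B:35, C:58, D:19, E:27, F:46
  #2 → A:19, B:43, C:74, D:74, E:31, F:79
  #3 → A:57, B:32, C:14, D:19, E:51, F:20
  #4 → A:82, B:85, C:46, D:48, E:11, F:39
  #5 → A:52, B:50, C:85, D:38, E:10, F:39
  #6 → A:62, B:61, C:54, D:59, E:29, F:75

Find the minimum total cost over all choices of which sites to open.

196

Open {#1, #3}: assign each demand point to its cheapest open site.
  A→#1 35, B→#3 32, C→#3 14, D→#1 19, E→#1 27, F→#3 20
  response time 147, fixed 49 → total 196.
Compare {#1, #3, #4}: response time 131 + fixed 84 = 215.
Compare {#1, #3, #5}: response time 130 + fixed 87 = 217.
Compare {#1, #3, #6}: response time 147 + fixed 72 = 219.
All other subsets cost ≥ 215. Minimum total cost: 196.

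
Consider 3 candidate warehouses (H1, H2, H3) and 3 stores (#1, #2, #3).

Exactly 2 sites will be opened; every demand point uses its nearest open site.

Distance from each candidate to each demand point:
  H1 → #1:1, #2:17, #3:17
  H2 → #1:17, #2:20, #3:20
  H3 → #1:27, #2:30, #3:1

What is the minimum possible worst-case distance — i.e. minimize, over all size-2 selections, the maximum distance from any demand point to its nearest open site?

17

Open {H1, H2}.
  Farthest demand point is #2 at distance 17 (to H1); all others are ≤ 17.
With {H1, H3} the worst case is 17.
With {H2, H3} the worst case is 20.
No size-2 selection achieves below 17.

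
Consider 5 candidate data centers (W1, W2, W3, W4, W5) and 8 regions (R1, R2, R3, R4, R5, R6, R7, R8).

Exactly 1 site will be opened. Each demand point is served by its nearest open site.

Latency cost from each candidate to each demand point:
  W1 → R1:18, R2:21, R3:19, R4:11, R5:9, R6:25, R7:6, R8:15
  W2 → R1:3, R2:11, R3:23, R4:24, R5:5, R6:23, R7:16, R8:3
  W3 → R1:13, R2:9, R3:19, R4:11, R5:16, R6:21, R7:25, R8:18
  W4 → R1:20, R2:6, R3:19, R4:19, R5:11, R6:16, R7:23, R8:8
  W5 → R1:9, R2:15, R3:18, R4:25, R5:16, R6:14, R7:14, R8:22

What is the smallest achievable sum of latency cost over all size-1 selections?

108

Open {W2}.
  R1→W2 3, R2→W2 11, R3→W2 23, R4→W2 24, R5→W2 5, R6→W2 23, R7→W2 16, R8→W2 3  ⇒ total 108.
Compare {W4}: total 122.
Compare {W1}: total 124.
No size-1 selection does better; minimum is 108.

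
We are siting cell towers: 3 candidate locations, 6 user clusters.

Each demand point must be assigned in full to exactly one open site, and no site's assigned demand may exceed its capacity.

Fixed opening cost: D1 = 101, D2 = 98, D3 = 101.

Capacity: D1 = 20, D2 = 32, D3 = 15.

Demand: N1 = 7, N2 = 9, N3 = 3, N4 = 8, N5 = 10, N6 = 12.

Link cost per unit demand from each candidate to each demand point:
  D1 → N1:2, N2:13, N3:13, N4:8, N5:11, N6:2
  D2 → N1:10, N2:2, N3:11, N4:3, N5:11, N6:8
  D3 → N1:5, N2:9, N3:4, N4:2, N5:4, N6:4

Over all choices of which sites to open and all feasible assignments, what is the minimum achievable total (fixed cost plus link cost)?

Open {D1, D2}; cheapest assignment that respects the capacities:
  D1 (cap 20, load 19): N1, N6 — cost 7×2 + 12×2 = 38
  D2 (cap 32, load 30): N2, N3, N4, N5 — cost 9×2 + 3×11 + 8×3 + 10×11 = 185
  Shipping 223, fixed 199 → total 422.
  Any other capacity-feasible assignment to {D1, D2} ships for at least 223.
Compare {D1, D2, D3}: its best feasible assignment gives total 432.
Every other set of open sites that can feasibly serve all demand totals ≥ 432 even under its best assignment. Minimum: 422.

422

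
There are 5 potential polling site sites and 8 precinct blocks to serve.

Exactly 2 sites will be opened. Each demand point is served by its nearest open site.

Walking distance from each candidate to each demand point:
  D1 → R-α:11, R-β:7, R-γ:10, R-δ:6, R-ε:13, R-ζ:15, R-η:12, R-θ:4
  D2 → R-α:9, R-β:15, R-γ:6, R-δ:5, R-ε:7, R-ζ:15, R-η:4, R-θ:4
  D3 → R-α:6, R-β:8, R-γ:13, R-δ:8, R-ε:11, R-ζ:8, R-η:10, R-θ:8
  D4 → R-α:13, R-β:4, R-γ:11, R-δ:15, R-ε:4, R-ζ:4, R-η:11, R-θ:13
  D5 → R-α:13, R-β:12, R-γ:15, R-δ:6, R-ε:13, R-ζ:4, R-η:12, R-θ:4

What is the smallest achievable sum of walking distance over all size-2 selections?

Open {D2, D4}.
  R-α→D2 9, R-β→D4 4, R-γ→D2 6, R-δ→D2 5, R-ε→D4 4, R-ζ→D4 4, R-η→D2 4, R-θ→D2 4  ⇒ total 40.
Compare {D2, D3}: total 48.
Compare {D2, D5}: total 51.
No size-2 selection does better; minimum is 40.

40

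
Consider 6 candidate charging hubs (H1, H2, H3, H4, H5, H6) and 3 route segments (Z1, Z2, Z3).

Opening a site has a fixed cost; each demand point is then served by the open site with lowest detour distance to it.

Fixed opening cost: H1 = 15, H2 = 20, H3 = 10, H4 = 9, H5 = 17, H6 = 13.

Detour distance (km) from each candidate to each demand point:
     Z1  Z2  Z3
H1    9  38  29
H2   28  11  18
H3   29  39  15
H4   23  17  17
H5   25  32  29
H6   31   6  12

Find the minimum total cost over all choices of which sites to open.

55

Open {H1, H6}: assign each demand point to its cheapest open site.
  Z1→H1 9, Z2→H6 6, Z3→H6 12
  detour distance 27, fixed 28 → total 55.
Compare {H6}: detour distance 49 + fixed 13 = 62.
Compare {H4, H6}: detour distance 41 + fixed 22 = 63.
Compare {H1, H4, H6}: detour distance 27 + fixed 37 = 64.
All other subsets cost ≥ 62. Minimum total cost: 55.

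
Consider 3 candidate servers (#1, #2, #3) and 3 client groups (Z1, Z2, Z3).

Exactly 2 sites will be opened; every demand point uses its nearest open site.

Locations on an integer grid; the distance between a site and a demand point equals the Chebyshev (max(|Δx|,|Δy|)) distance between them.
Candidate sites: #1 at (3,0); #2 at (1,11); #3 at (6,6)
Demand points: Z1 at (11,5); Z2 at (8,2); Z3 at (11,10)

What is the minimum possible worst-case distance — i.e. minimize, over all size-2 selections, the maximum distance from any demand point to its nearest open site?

5

Open {#1, #3}.
  Farthest demand point is Z1 at distance 5 (to #3); all others are ≤ 5.
With {#2, #3} the worst case is 5.
With {#1, #2} the worst case is 10.
No size-2 selection achieves below 5.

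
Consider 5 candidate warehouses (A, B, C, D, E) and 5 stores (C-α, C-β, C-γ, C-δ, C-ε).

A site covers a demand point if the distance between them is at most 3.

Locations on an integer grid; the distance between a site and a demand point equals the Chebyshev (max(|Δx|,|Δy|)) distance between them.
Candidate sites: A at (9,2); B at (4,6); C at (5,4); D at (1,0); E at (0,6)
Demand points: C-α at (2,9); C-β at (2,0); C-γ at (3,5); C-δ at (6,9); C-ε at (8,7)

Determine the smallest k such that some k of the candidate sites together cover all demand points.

Coverage sets (demand points within 3 of each site):
  A: {}
  B: {C-α, C-γ, C-δ}
  C: {C-γ, C-ε}
  D: {C-β}
  E: {C-α, C-γ}
No 2 sites suffice: every size-2 union leaves at least one demand point uncovered.
But {B, C, D} covers everything, so the minimum is 3.

3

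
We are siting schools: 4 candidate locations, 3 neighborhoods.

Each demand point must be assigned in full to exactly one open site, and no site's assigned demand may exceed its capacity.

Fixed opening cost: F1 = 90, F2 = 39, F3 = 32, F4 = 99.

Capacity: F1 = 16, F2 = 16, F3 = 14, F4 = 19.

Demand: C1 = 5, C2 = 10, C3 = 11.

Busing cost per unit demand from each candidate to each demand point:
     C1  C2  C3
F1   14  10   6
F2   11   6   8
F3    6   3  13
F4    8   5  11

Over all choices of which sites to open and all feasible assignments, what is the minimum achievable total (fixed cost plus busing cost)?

244

Open {F2, F3}; cheapest assignment that respects the capacities:
  F2 (cap 16, load 16): C1, C3 — cost 5×11 + 11×8 = 143
  F3 (cap 14, load 10): C2 — cost 10×3 = 30
  Shipping 173, fixed 71 → total 244.
  Any other capacity-feasible assignment to {F2, F3} ships for at least 173.
Compare {F1, F3}: its best feasible assignment gives total 288.
Compare {F1, F2}: its best feasible assignment gives total 310.
Every other set of open sites that can feasibly serve all demand totals ≥ 288 even under its best assignment. Minimum: 244.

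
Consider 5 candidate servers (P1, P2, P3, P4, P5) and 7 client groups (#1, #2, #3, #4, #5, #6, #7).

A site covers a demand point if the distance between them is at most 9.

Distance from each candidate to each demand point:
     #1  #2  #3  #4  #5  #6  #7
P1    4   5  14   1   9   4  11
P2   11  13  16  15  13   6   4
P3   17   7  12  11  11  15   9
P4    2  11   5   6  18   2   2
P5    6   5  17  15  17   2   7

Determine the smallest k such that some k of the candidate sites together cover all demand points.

2

Coverage sets (demand points within 9 of each site):
  P1: {#1, #2, #4, #5, #6}
  P2: {#6, #7}
  P3: {#2, #7}
  P4: {#1, #3, #4, #6, #7}
  P5: {#1, #2, #6, #7}
No single site covers all 7 demand points.
But {P1, P4} covers everything, so the minimum is 2.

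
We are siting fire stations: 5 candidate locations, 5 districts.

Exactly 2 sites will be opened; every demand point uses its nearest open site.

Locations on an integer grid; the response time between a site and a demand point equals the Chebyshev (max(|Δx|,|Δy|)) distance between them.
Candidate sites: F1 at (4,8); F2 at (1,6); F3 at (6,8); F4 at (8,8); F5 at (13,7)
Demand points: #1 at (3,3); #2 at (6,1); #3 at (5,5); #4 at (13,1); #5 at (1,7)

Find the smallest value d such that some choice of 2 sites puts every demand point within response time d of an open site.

Open {F2, F5}.
  Farthest demand point is #4 at response time 6 (to F5); all others are ≤ 6.
With {F1, F3} the worst case is 7.
With {F1, F4} the worst case is 7.
No size-2 selection achieves below 6.

6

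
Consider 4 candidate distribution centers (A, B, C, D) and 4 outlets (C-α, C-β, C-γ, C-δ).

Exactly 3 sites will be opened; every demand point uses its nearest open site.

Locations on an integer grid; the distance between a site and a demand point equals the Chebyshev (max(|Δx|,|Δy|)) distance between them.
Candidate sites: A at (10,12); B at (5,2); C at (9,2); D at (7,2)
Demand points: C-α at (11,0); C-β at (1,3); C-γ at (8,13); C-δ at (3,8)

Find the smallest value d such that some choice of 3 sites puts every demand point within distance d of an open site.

6

Open {A, B, C}.
  Farthest demand point is C-δ at distance 6 (to B); all others are ≤ 6.
With {A, B, D} the worst case is 6.
With {A, C, D} the worst case is 6.
No size-3 selection achieves below 6.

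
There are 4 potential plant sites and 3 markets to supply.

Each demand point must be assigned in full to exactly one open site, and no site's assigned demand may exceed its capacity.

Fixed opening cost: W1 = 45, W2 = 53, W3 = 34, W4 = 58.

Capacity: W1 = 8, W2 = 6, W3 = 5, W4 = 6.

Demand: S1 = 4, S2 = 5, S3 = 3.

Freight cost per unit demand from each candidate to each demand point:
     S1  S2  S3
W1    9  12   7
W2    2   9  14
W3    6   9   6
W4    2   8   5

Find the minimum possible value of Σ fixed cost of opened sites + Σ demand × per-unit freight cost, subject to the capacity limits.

Open {W1, W3}; cheapest assignment that respects the capacities:
  W1 (cap 8, load 7): S1, S3 — cost 4×9 + 3×7 = 57
  W3 (cap 5, load 5): S2 — cost 5×9 = 45
  Shipping 102, fixed 79 → total 181.
  Any other capacity-feasible assignment to {W1, W3} ships for at least 102.
Compare {W1, W2}: its best feasible assignment gives total 187.
Compare {W1, W4}: its best feasible assignment gives total 192.
Every other set of open sites that can feasibly serve all demand totals ≥ 187 even under its best assignment. Minimum: 181.

181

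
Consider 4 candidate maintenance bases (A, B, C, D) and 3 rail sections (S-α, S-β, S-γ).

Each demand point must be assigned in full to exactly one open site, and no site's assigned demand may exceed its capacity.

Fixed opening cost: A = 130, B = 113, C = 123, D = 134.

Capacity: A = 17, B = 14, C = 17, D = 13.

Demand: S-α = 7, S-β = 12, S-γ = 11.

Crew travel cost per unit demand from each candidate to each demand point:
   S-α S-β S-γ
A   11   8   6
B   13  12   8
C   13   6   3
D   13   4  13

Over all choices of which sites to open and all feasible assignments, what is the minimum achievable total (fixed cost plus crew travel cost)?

542

Open {B, C, D}; cheapest assignment that respects the capacities:
  B (cap 14, load 7): S-α — cost 7×13 = 91
  C (cap 17, load 11): S-γ — cost 11×3 = 33
  D (cap 13, load 12): S-β — cost 12×4 = 48
  Shipping 172, fixed 370 → total 542.
  Any other capacity-feasible assignment to {B, C, D} ships for at least 172.
Compare {A, C, D}: its best feasible assignment gives total 545.
Compare {A, B, D}: its best feasible assignment gives total 582.
Every other set of open sites that can feasibly serve all demand totals ≥ 545 even under its best assignment. Minimum: 542.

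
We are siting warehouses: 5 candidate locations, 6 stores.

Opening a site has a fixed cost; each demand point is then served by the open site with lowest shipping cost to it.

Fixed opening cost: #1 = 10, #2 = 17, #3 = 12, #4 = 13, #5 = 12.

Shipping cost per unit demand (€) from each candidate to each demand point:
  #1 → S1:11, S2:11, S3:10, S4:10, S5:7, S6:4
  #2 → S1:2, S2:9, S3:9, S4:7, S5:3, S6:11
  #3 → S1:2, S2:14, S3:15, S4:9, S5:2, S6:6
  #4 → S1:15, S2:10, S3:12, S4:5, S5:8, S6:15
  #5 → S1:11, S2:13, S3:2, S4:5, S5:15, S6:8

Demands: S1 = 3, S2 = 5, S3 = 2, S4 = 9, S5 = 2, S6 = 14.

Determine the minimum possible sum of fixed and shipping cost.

Open {#1, #2, #5}: assign each demand point to its cheapest open site.
  S1→#2 3×2=6, S2→#2 5×9=45, S3→#5 2×2=4, S4→#5 9×5=45, S5→#2 2×3=6, S6→#1 14×4=56
  shipping cost 162, fixed 39 → total 201.
Compare {#1, #3, #5}: shipping cost 170 + fixed 34 = 204.
Compare {#1, #2, #3, #5}: shipping cost 160 + fixed 51 = 211.
Compare {#1, #3, #4, #5}: shipping cost 165 + fixed 47 = 212.
All other subsets cost ≥ 204. Minimum total cost: 201.

201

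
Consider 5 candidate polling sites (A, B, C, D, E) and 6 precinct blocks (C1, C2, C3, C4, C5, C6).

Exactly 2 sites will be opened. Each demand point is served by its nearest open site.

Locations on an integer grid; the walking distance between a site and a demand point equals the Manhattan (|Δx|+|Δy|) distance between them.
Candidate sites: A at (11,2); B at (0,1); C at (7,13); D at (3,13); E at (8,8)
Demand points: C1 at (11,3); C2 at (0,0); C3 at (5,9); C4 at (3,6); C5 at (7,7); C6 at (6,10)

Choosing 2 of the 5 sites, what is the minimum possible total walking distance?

26

Open {B, E}.
  C1→E 8, C2→B 1, C3→E 4, C4→E 7, C5→E 2, C6→E 4  ⇒ total 26.
Compare {A, E}: total 31.
Compare {B, C}: total 38.
No size-2 selection does better; minimum is 26.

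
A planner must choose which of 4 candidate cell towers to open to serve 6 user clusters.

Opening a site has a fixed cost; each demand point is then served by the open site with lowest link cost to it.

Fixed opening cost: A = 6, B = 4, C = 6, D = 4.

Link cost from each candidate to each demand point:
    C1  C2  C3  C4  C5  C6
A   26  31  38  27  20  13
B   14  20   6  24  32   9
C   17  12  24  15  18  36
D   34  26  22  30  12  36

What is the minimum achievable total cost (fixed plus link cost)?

Open {B, C, D}: assign each demand point to its cheapest open site.
  C1→B 14, C2→C 12, C3→B 6, C4→C 15, C5→D 12, C6→B 9
  link cost 68, fixed 14 → total 82.
Compare {B, C}: link cost 74 + fixed 10 = 84.
Compare {A, B, C, D}: link cost 68 + fixed 20 = 88.
Compare {A, B, C}: link cost 74 + fixed 16 = 90.
All other subsets cost ≥ 84. Minimum total cost: 82.

82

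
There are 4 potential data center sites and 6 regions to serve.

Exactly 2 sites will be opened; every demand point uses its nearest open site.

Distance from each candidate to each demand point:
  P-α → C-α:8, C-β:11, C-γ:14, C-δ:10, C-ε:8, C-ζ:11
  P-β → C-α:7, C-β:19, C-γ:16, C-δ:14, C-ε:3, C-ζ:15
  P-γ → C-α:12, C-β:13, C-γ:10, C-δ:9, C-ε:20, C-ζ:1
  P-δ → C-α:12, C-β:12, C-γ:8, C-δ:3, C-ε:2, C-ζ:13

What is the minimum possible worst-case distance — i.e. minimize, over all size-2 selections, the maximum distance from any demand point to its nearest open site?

11

Open {P-α, P-γ}.
  Farthest demand point is C-β at distance 11 (to P-α); all others are ≤ 11.
With {P-α, P-δ} the worst case is 11.
With {P-γ, P-δ} the worst case is 12.
No size-2 selection achieves below 11.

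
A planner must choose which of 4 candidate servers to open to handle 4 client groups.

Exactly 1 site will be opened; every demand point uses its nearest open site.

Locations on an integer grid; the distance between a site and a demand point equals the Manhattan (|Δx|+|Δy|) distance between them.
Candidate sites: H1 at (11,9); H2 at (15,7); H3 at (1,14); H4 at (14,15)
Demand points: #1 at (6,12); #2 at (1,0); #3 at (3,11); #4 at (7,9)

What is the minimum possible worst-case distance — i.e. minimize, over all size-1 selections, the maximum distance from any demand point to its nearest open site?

14

Open {H3}.
  Farthest demand point is #2 at distance 14 (to H3); all others are ≤ 14.
With {H1} the worst case is 19.
With {H2} the worst case is 21.
No size-1 selection achieves below 14.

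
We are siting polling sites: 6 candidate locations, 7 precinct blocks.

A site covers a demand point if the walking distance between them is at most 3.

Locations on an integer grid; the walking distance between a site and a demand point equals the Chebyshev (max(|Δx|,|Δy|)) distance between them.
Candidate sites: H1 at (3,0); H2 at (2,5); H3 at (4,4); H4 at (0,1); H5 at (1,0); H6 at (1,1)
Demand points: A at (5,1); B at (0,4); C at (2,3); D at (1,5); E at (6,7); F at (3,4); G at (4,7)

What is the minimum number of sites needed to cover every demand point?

2

Coverage sets (demand points within 3 of each site):
  H1: {A, C}
  H2: {B, C, D, F, G}
  H3: {A, C, D, E, F, G}
  H4: {B, C, F}
  H5: {C}
  H6: {B, C, F}
No single site covers all 7 demand points.
But {H2, H3} covers everything, so the minimum is 2.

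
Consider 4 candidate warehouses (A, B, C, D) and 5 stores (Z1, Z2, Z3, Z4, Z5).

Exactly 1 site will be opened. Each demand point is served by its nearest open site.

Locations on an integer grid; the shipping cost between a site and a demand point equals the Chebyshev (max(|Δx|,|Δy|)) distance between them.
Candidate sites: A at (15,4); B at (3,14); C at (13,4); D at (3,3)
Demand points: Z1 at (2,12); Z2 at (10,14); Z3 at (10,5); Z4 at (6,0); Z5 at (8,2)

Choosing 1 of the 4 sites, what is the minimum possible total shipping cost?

Open {D}.
  Z1→D 9, Z2→D 11, Z3→D 7, Z4→D 3, Z5→D 5  ⇒ total 35.
Compare {C}: total 36.
Compare {A}: total 44.
No size-1 selection does better; minimum is 35.

35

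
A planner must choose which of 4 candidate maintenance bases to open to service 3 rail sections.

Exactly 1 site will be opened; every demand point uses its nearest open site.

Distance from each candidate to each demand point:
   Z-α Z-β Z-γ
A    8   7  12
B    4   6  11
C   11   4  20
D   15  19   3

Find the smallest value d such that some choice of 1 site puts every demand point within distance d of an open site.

Open {B}.
  Farthest demand point is Z-γ at distance 11 (to B); all others are ≤ 11.
With {A} the worst case is 12.
With {D} the worst case is 19.
No size-1 selection achieves below 11.

11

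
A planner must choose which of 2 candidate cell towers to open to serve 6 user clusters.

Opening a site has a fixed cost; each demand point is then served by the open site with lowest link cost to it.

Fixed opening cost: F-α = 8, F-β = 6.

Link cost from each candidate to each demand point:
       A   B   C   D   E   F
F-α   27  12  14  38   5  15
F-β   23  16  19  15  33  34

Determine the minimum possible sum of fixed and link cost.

Open {F-α, F-β}: assign each demand point to its cheapest open site.
  A→F-β 23, B→F-α 12, C→F-α 14, D→F-β 15, E→F-α 5, F→F-α 15
  link cost 84, fixed 14 → total 98.
Compare {F-α}: link cost 111 + fixed 8 = 119.
Compare {F-β}: link cost 140 + fixed 6 = 146.

98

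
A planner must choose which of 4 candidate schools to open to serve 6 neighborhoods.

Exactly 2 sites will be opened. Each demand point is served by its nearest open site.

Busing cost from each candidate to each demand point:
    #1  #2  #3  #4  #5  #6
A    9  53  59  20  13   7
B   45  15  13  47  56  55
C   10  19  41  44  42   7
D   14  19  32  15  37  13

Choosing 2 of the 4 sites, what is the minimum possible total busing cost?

77

Open {A, B}.
  #1→A 9, #2→B 15, #3→B 13, #4→A 20, #5→A 13, #6→A 7  ⇒ total 77.
Compare {A, D}: total 95.
Compare {B, D}: total 107.
No size-2 selection does better; minimum is 77.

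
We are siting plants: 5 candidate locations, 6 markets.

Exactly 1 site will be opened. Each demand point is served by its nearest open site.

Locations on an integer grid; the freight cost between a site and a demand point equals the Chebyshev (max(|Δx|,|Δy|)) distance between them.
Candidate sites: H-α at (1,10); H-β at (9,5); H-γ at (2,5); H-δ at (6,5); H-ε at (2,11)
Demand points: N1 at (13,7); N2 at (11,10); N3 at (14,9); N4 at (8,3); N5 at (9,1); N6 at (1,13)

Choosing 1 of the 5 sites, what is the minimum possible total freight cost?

Open {H-β}.
  N1→H-β 4, N2→H-β 5, N3→H-β 5, N4→H-β 2, N5→H-β 4, N6→H-β 8  ⇒ total 28.
Compare {H-δ}: total 34.
Compare {H-ε}: total 52.
No size-1 selection does better; minimum is 28.

28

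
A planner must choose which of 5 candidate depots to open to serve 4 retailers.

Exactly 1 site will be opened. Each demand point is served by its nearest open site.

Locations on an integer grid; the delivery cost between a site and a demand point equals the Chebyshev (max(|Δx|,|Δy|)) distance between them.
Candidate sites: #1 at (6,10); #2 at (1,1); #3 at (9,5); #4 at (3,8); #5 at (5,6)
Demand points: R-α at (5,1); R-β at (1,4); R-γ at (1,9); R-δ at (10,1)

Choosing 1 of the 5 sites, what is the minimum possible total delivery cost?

18

Open {#5}.
  R-α→#5 5, R-β→#5 4, R-γ→#5 4, R-δ→#5 5  ⇒ total 18.
Compare {#4}: total 20.
Compare {#2}: total 24.
No size-1 selection does better; minimum is 18.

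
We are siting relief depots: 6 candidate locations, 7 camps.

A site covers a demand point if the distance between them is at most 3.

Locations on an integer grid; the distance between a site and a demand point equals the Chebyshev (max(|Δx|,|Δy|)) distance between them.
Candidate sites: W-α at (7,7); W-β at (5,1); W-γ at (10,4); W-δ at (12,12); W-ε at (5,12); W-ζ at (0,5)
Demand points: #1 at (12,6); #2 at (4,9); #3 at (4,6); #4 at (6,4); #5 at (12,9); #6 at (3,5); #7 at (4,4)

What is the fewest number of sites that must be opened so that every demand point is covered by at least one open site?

4

Coverage sets (demand points within 3 of each site):
  W-α: {#2, #3, #4, #7}
  W-β: {#4, #7}
  W-γ: {#1}
  W-δ: {#5}
  W-ε: {#2}
  W-ζ: {#6}
No 3 sites suffice: every size-3 union leaves at least one demand point uncovered.
But {W-α, W-γ, W-δ, W-ζ} covers everything, so the minimum is 4.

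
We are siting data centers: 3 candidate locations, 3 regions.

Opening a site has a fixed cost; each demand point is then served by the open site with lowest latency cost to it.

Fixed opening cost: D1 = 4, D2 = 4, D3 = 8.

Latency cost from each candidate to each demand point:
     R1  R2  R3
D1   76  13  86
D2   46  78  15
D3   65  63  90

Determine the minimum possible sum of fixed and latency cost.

Open {D1, D2}: assign each demand point to its cheapest open site.
  R1→D2 46, R2→D1 13, R3→D2 15
  latency cost 74, fixed 8 → total 82.
Compare {D1, D2, D3}: latency cost 74 + fixed 16 = 90.
Compare {D2, D3}: latency cost 124 + fixed 12 = 136.
Compare {D2}: latency cost 139 + fixed 4 = 143.
All other subsets cost ≥ 90. Minimum total cost: 82.

82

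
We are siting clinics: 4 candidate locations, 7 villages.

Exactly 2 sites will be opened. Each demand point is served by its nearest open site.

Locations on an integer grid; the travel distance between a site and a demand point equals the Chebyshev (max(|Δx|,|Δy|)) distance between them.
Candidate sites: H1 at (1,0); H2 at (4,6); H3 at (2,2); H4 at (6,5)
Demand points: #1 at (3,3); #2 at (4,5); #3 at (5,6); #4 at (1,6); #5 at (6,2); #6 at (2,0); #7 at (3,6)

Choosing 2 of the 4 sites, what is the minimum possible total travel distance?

13

Open {H2, H3}.
  #1→H3 1, #2→H2 1, #3→H2 1, #4→H2 3, #5→H2 4, #6→H3 2, #7→H2 1  ⇒ total 13.
Compare {H1, H2}: total 14.
Compare {H3, H4}: total 16.
No size-2 selection does better; minimum is 13.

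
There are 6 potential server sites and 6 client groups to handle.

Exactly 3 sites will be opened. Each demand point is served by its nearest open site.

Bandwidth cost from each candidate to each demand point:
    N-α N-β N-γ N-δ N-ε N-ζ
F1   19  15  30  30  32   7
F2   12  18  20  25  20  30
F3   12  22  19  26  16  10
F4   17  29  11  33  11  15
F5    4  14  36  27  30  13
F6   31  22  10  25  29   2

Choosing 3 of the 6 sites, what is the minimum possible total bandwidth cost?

66

Open {F4, F5, F6}.
  N-α→F5 4, N-β→F5 14, N-γ→F6 10, N-δ→F6 25, N-ε→F4 11, N-ζ→F6 2  ⇒ total 66.
Compare {F3, F5, F6}: total 71.
Compare {F1, F4, F5}: total 74.
No size-3 selection does better; minimum is 66.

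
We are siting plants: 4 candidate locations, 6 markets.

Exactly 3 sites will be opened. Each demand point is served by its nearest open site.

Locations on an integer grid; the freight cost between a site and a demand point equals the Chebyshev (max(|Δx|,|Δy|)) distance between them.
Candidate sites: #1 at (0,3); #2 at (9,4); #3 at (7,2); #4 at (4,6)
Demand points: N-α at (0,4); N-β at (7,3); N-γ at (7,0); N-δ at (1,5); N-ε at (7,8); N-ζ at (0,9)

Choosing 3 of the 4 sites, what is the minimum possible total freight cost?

13

Open {#1, #3, #4}.
  N-α→#1 1, N-β→#3 1, N-γ→#3 2, N-δ→#1 2, N-ε→#4 3, N-ζ→#4 4  ⇒ total 13.
Compare {#1, #2, #3}: total 16.
Compare {#1, #2, #4}: total 16.
No size-3 selection does better; minimum is 13.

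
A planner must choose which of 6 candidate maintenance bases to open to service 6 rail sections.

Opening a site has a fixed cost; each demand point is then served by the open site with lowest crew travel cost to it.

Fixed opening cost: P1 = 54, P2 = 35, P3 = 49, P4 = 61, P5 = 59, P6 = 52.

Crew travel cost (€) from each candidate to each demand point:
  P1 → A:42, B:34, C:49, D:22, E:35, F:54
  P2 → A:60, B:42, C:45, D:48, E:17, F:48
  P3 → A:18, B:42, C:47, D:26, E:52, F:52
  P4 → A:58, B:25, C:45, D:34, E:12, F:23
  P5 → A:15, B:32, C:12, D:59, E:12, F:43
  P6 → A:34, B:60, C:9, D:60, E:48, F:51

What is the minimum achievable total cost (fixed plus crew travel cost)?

Open {P5}: assign each demand point to its cheapest open site.
  A→P5 15, B→P5 32, C→P5 12, D→P5 59, E→P5 12, F→P5 43
  crew travel cost 173, fixed 59 → total 232.
Compare {P4, P5}: crew travel cost 121 + fixed 120 = 241.
Compare {P3, P5}: crew travel cost 140 + fixed 108 = 248.
Compare {P1, P5}: crew travel cost 136 + fixed 113 = 249.
All other subsets cost ≥ 241. Minimum total cost: 232.

232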